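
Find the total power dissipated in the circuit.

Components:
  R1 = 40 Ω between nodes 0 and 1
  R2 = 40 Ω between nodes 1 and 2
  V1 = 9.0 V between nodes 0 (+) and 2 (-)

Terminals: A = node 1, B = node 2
Nodal analysis, taking node 2 as the 0 V reference.
Source V1 fixes V_0 = 9 V.
KCL at each unknown node (sum of currents leaving = 0; resistances in Ω):
  Node 1: (V_1 - 9)/40 + (V_1 - 0)/40 = 0
Collecting terms: 0.05 × V_1 = 0.225  =>  V_1 = 4.5 V
Power in each resistor, P = (ΔV)²/R:
  P_R1 = (9 - 4.5)²/40 = 0.5062 W
  P_R2 = (4.5 - 0)²/40 = 0.5062 W
P_total = P_R1 + P_R2 = 1.012 W

Final answer: 1.012 W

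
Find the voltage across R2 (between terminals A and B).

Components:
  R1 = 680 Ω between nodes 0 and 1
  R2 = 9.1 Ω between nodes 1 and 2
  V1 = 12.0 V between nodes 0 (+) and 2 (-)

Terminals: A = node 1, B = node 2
R1 and R2 are in series across V1 (node 0 → node 1 → node 2), and the output A–B is taken across R2, so this is a voltage divider.
Series current: I = V1/(R1 + R2) = 12/(680 + 9.1) = 12/689.1 = 0.01741 A
V_R2 = I × R2 = V1 × R2/(R1 + R2) = 12 × 9.1/689.1 = 0.1585 V

Final answer: 0.1585 V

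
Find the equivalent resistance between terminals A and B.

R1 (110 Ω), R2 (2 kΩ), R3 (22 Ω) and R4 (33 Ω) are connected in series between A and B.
Reduce the network between node 0 (A) and node 4 (B) by series/parallel combination:
  Rs1 = R1 + R2 (series, joined only at node 1) = 110 + 2000 = 2110 Ω
  Rs2 = R3 + Rs1 (series, joined only at node 2) = 22 + 2110 = 2132 Ω
  Rs3 = R4 + Rs2 (series, joined only at node 3) = 33 + 2132 = 2165 Ω
R_eq = 2.165 kΩ

Final answer: 2.165 kΩ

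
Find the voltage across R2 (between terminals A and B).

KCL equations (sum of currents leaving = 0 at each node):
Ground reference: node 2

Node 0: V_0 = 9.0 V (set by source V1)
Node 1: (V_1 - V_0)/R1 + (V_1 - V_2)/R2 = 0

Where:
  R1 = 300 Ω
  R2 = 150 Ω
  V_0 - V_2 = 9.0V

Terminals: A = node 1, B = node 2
R1 and R2 are in series across V1 (node 0 → node 1 → node 2), and the output A–B is taken across R2, so this is a voltage divider.
Series current: I = V1/(R1 + R2) = 9/(300 + 150) = 9/450 = 0.02 A
V_R2 = I × R2 = V1 × R2/(R1 + R2) = 9 × 150/450 = 3 V

Final answer: 3 V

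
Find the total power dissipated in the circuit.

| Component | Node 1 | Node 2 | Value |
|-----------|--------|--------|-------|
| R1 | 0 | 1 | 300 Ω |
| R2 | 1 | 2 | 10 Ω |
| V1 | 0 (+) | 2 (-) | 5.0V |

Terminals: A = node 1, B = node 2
Nodal analysis, taking node 2 as the 0 V reference.
Source V1 fixes V_0 = 5 V.
KCL at each unknown node (sum of currents leaving = 0; resistances in Ω):
  Node 1: (V_1 - 5)/300 + (V_1 - 0)/10 = 0
Collecting terms: 0.1033 × V_1 = 0.01667  =>  V_1 = 0.1613 V
Power in each resistor, P = (ΔV)²/R:
  P_R1 = (5 - 0.1613)²/300 = 0.07804 W
  P_R2 = (0.1613 - 0)²/10 = 0.002601 W
P_total = P_R1 + P_R2 = 0.08065 W

Final answer: 0.08065 W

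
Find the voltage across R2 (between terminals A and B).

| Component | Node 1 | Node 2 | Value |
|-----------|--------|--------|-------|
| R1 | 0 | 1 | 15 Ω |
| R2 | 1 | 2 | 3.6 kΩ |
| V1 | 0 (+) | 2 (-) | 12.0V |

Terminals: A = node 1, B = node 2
R1 and R2 are in series across V1 (node 0 → node 1 → node 2), and the output A–B is taken across R2, so this is a voltage divider.
Series current: I = V1/(R1 + R2) = 12/(15 + 3600) = 12/3615 = 0.00332 A
V_R2 = I × R2 = V1 × R2/(R1 + R2) = 12 × 3600/3615 = 11.95 V

Final answer: 11.95 V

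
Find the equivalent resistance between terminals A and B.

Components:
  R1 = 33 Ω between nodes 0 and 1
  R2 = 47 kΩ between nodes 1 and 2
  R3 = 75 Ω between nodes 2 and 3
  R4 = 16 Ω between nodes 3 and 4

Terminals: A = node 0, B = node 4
Reduce the network between node 0 (A) and node 4 (B) by series/parallel combination:
  Rs1 = R1 + R2 (series, joined only at node 1) = 33 + 47000 = 47030 Ω
  Rs2 = R3 + Rs1 (series, joined only at node 2) = 75 + 47030 = 47110 Ω
  Rs3 = R4 + Rs2 (series, joined only at node 3) = 16 + 47110 = 47120 Ω
R_eq = 47.12 kΩ

Final answer: 47.12 kΩ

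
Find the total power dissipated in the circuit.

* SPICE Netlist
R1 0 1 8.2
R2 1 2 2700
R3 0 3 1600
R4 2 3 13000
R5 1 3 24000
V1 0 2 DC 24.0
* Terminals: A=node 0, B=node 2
Nodal analysis, taking node 2 as the 0 V reference.
Source V1 fixes V_0 = 24 V.
KCL at each unknown node (sum of currents leaving = 0; resistances in Ω):
  Node 1: (V_1 - 24)/8.2 + (V_1 - 0)/2700 + (V_1 - V_3)/24000 = 0
  Node 3: (V_3 - 24)/1600 + (V_3 - 0)/13000 + (V_3 - V_1)/24000 = 0
Collecting terms (coefficients in siemens):
  0.1224·V_1 - 0.00004167·V_3 = 2.927
  0.0007436·V_3 - 0.00004167·V_1 = 0.015
Determinant D = (0.1224)(0.0007436) - (-0.00004167)(-0.00004167) = 0.00009099
V_1 = [(2.927)(0.0007436) - (-0.00004167)(0.015)]/D = 23.93 V
V_3 = [(0.1224)(0.015) - (2.927)(-0.00004167)]/D = 21.51 V
Power in each resistor, P = (ΔV)²/R:
  P_R1 = (24 - 23.93)²/8.2 = 0.0006586 W
  P_R2 = (23.93 - 0)²/2700 = 0.212 W
  P_R3 = (24 - 21.51)²/1600 = 0.003865 W
  P_R4 = (0 - 21.51)²/13000 = 0.0356 W
  P_R5 = (23.93 - 21.51)²/24000 = 0.0002427 W
P_total = P_R1 + P_R2 + P_R3 + P_R4 + P_R5 = 0.2524 W

Final answer: 0.2524 W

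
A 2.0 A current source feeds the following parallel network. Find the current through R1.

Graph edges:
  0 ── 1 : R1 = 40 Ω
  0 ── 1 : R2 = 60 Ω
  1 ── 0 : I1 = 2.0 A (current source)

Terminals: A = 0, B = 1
All resistors sit directly between nodes 0 and 1, so they are in parallel and share one voltage V; the full source current 2 A splits among them.
1/R_par = 1/40 + 1/60 = 0.04167 S  =>  R_par = 24 Ω
V = I × R_par = 2 × 24 = 48 V
I_R1 = V/R1 = 48/40 = 1.2 A

Final answer: 1.2 A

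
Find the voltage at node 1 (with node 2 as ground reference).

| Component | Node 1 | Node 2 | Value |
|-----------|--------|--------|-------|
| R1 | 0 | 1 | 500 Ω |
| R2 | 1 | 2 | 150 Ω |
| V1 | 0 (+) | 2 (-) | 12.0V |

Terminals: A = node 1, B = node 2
Nodal analysis, taking node 2 as the 0 V reference.
Source V1 fixes V_0 = 12 V.
KCL at each unknown node (sum of currents leaving = 0; resistances in Ω):
  Node 1: (V_1 - 12)/500 + (V_1 - 0)/150 = 0
Collecting terms: 0.008667 × V_1 = 0.024  =>  V_1 = 2.769 V
The requested potential is V_1 = 2.769 V.

Final answer: V_1 = 2.769 V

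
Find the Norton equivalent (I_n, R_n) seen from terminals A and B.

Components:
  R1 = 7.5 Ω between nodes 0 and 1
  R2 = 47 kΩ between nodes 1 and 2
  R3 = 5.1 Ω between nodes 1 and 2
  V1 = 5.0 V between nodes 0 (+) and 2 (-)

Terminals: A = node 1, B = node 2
Find the Thévenin equivalent first; then I_n = V_th/R_th and R_n = R_th.
Step 1 — V_th is the open-circuit voltage V_A - V_B (nothing connected across the terminals).
Nodal analysis, taking node 2 as the 0 V reference.
Source V1 fixes V_0 = 5 V.
KCL at each unknown node (sum of currents leaving = 0; resistances in Ω):
  Node 1: (V_1 - 5)/7.5 + (V_1 - 0)/47000 + (V_1 - 0)/5.1 = 0
Collecting terms: 0.3294 × V_1 = 0.6667  =>  V_1 = 2.024 V
V_th = V_1 - V_2 = 2.024 - 0 = 2.024 V
Step 2 — R_th: zero the source — replace V1 by a short circuit (node 2 merges into node 0) — and find the resistance seen between A (node 1) and B (node 0).
Reduce the network between node 1 (A) and node 0 (B) by series/parallel combination:
  Rp1 = R1 ‖ R2 ‖ R3 (parallel, all between nodes 0 and 1) = 1/(1/7.5 + 1/47000 + 1/5.1) = 3.036 Ω
R_th = 3.036 Ω
I_n = V_th/R_th = 2.024/3.036 = 0.6667 A, and R_n = R_th = 3.036 Ω

Final answer: I_n = 0.6667 A, R_n = 3.036 Ω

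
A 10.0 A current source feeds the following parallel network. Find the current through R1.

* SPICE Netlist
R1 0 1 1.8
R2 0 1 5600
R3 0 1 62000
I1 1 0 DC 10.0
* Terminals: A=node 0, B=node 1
All resistors sit directly between nodes 0 and 1, so they are in parallel and share one voltage V; the full source current 10 A splits among them.
1/R_par = 1/1.8 + 1/5600 + 1/62000 = 0.5558 S  =>  R_par = 1.799 Ω
V = I × R_par = 10 × 1.799 = 17.99 V
I_R1 = V/R1 = 17.99/1.8 = 9.996 A

Final answer: 9.996 A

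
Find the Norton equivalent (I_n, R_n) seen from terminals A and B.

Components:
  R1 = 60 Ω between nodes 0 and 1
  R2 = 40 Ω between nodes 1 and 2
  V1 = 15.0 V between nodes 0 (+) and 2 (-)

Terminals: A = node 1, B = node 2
Find the Thévenin equivalent first; then I_n = V_th/R_th and R_n = R_th.
Step 1 — V_th is the open-circuit voltage V_A - V_B (nothing connected across the terminals).
Nodal analysis, taking node 2 as the 0 V reference.
Source V1 fixes V_0 = 15 V.
KCL at each unknown node (sum of currents leaving = 0; resistances in Ω):
  Node 1: (V_1 - 15)/60 + (V_1 - 0)/40 = 0
Collecting terms: 0.04167 × V_1 = 0.25  =>  V_1 = 6 V
V_th = V_1 - V_2 = 6 - 0 = 6 V
Step 2 — R_th: zero the source — replace V1 by a short circuit (node 2 merges into node 0) — and find the resistance seen between A (node 1) and B (node 0).
Reduce the network between node 1 (A) and node 0 (B) by series/parallel combination:
  Rp1 = R1 ‖ R2 (parallel, both between nodes 0 and 1) = 1/(1/60 + 1/40) = 24 Ω
R_th = 24 Ω
I_n = V_th/R_th = 6/24 = 0.25 A, and R_n = R_th = 24 Ω

Final answer: I_n = 0.25 A, R_n = 24 Ω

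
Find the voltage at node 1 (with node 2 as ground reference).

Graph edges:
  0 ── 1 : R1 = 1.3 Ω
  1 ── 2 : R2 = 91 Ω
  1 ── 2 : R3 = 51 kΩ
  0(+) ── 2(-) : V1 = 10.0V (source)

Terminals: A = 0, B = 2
Nodal analysis, taking node 2 as the 0 V reference.
Source V1 fixes V_0 = 10 V.
KCL at each unknown node (sum of currents leaving = 0; resistances in Ω):
  Node 1: (V_1 - 10)/1.3 + (V_1 - 0)/91 + (V_1 - 0)/51000 = 0
Collecting terms: 0.7802 × V_1 = 7.692  =>  V_1 = 9.859 V
The requested potential is V_1 = 9.859 V.

Final answer: V_1 = 9.859 V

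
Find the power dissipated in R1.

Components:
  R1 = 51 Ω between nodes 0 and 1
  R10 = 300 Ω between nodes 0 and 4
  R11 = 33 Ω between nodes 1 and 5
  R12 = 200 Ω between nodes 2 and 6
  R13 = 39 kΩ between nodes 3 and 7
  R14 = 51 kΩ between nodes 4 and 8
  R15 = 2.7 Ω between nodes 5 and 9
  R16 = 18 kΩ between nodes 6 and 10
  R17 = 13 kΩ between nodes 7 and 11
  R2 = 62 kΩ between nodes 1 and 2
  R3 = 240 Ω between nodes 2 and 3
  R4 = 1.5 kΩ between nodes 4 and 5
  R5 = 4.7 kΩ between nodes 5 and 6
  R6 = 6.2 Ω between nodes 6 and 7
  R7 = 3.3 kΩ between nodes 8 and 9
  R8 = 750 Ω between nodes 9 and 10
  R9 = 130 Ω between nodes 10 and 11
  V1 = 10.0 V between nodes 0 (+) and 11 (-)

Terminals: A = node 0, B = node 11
Nodal analysis, taking node 11 as the 0 V reference.
Source V1 fixes V_0 = 10 V.
KCL at each unknown node (sum of currents leaving = 0; resistances in Ω):
  Node 1: (V_1 - 10)/51 + (V_1 - V_2)/62000 + (V_1 - V_5)/33 = 0
  Node 2: (V_2 - V_1)/62000 + (V_2 - V_3)/240 + (V_2 - V_6)/200 = 0
  Node 3: (V_3 - V_2)/240 + (V_3 - V_7)/39000 = 0
  Node 4: (V_4 - V_5)/1500 + (V_4 - 10)/300 + (V_4 - V_8)/51000 = 0
  Node 5: (V_5 - V_4)/1500 + (V_5 - V_6)/4700 + (V_5 - V_1)/33 + (V_5 - V_9)/2.7 = 0
  Node 6: (V_6 - V_5)/4700 + (V_6 - V_7)/6.2 + (V_6 - V_2)/200 + (V_6 - V_10)/18000 = 0
  Node 7: (V_7 - V_6)/6.2 + (V_7 - V_3)/39000 + (V_7 - 0)/13000 = 0
  Node 8: (V_8 - V_9)/3300 + (V_8 - V_4)/51000 = 0
  Node 9: (V_9 - V_8)/3300 + (V_9 - V_10)/750 + (V_9 - V_5)/2.7 = 0
  Node 10: (V_10 - V_9)/750 + (V_10 - 0)/130 + (V_10 - V_6)/18000 = 0
Collecting terms (coefficients in siemens):
  0.04993·V_1 - 0.00001613·V_2 - 0.0303·V_5 = 0.1961
  0.009183·V_2 - 0.00001613·V_1 - 0.004167·V_3 - 0.005·V_6 = 0
  0.004192·V_3 - 0.004167·V_2 - 0.00002564·V_7 = 0
  0.00402·V_4 - 0.0006667·V_5 - 0.00001961·V_8 = 0.03333
  0.4016·V_5 - 0.0303·V_1 - 0.0006667·V_4 - 0.0002128·V_6 - 0.3704·V_9 = 0
  0.1666·V_6 - 0.005·V_2 - 0.0002128·V_5 - 0.1613·V_7 - 0.00005556·V_10 = 0
  0.1614·V_7 - 0.00002564·V_3 - 0.1613·V_6 = 0
  0.0003226·V_8 - 0.00001961·V_4 - 0.000303·V_9 = 0
  0.372·V_9 - 0.3704·V_5 - 0.000303·V_8 - 0.001333·V_10 = 0
  0.009081·V_10 - 0.00005556·V_6 - 0.001333·V_9 = 0
Solving these 10 simultaneous equations (Gaussian elimination) gives:
  V_1 = 9.464 V, V_2 = 6.013 V, V_3 = 6.013 V, V_4 = 9.85 V
  V_5 = 9.119 V, V_6 = 6.002 V, V_7 = 5.999 V, V_8 = 9.137 V
  V_9 = 9.091 V, V_10 = 1.372 V
I_R1 = (V_0 - V_1)/R1 = (10 - 9.464)/51 = 0.01051 A
P_R1 = I_R1² × R1 = (0.01051)² × 51 = 0.005634 W

Final answer: 0.005634 W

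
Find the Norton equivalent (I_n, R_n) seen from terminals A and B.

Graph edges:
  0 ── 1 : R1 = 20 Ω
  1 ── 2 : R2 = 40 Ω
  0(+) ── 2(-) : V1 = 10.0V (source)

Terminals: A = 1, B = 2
Find the Thévenin equivalent first; then I_n = V_th/R_th and R_n = R_th.
Step 1 — V_th is the open-circuit voltage V_A - V_B (nothing connected across the terminals).
Nodal analysis, taking node 2 as the 0 V reference.
Source V1 fixes V_0 = 10 V.
KCL at each unknown node (sum of currents leaving = 0; resistances in Ω):
  Node 1: (V_1 - 10)/20 + (V_1 - 0)/40 = 0
Collecting terms: 0.075 × V_1 = 0.5  =>  V_1 = 6.667 V
V_th = V_1 - V_2 = 6.667 - 0 = 6.667 V
Step 2 — R_th: zero the source — replace V1 by a short circuit (node 2 merges into node 0) — and find the resistance seen between A (node 1) and B (node 0).
Reduce the network between node 1 (A) and node 0 (B) by series/parallel combination:
  Rp1 = R1 ‖ R2 (parallel, both between nodes 0 and 1) = 1/(1/20 + 1/40) = 13.33 Ω
R_th = 13.33 Ω
I_n = V_th/R_th = 6.667/13.33 = 0.5 A, and R_n = R_th = 13.33 Ω

Final answer: I_n = 0.5 A, R_n = 13.33 Ω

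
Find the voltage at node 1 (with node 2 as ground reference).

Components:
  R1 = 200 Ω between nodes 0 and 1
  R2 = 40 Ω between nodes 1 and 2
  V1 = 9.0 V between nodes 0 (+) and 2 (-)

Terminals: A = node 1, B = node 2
Nodal analysis, taking node 2 as the 0 V reference.
Source V1 fixes V_0 = 9 V.
KCL at each unknown node (sum of currents leaving = 0; resistances in Ω):
  Node 1: (V_1 - 9)/200 + (V_1 - 0)/40 = 0
Collecting terms: 0.03 × V_1 = 0.045  =>  V_1 = 1.5 V
The requested potential is V_1 = 1.5 V.

Final answer: V_1 = 1.5 V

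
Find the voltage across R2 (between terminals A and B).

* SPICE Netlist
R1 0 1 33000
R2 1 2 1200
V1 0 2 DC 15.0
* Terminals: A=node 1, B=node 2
R1 and R2 are in series across V1 (node 0 → node 1 → node 2), and the output A–B is taken across R2, so this is a voltage divider.
Series current: I = V1/(R1 + R2) = 15/(33000 + 1200) = 15/34200 = 0.0004386 A
V_R2 = I × R2 = V1 × R2/(R1 + R2) = 15 × 1200/34200 = 0.5263 V

Final answer: 0.5263 V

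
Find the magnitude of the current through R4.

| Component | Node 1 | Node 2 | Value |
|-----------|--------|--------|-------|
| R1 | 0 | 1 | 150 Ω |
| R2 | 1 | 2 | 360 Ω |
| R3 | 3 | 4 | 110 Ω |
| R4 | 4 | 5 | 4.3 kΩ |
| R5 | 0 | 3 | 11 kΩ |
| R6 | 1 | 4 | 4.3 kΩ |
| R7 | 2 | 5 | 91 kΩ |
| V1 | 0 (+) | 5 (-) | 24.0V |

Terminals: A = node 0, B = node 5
Nodal analysis, taking node 5 as the 0 V reference.
Source V1 fixes V_0 = 24 V.
KCL at each unknown node (sum of currents leaving = 0; resistances in Ω):
  Node 1: (V_1 - 24)/150 + (V_1 - V_2)/360 + (V_1 - V_4)/4300 = 0
  Node 2: (V_2 - V_1)/360 + (V_2 - 0)/91000 = 0
  Node 3: (V_3 - V_4)/110 + (V_3 - 24)/11000 = 0
  Node 4: (V_4 - V_3)/110 + (V_4 - 0)/4300 + (V_4 - V_1)/4300 = 0
Collecting terms (coefficients in siemens):
  0.009677·V_1 - 0.002778·V_2 - 0.0002326·V_4 = 0.16
  0.002789·V_2 - 0.002778·V_1 = 0
  0.009182·V_3 - 0.009091·V_4 = 0.002182
  0.009556·V_4 - 0.0002326·V_1 - 0.009091·V_3 = 0
Solving these 4 simultaneous equations (Gaussian elimination) gives:
  V_1 = 23.62 V, V_2 = 23.53 V, V_3 = 13.89 V, V_4 = 13.79 V
I_R4 = (V_4 - V_5)/R4 = (13.79 - 0)/4300 = 0.003206 A
|I_R4| = 0.003206 A

Final answer: |I_R4| = 0.003206 A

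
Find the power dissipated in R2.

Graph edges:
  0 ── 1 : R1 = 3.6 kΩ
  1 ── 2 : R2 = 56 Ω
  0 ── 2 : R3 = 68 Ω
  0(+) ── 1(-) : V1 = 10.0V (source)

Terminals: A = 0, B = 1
Nodal analysis, taking node 1 as the 0 V reference.
Source V1 fixes V_0 = 10 V.
KCL at each unknown node (sum of currents leaving = 0; resistances in Ω):
  Node 2: (V_2 - 0)/56 + (V_2 - 10)/68 = 0
Collecting terms: 0.03256 × V_2 = 0.1471  =>  V_2 = 4.516 V
I_R2 = (V_1 - V_2)/R2 = (0 - 4.516)/56 = -0.08065 A
P_R2 = I_R2² × R2 = (-0.08065)² × 56 = 0.3642 W

Final answer: 0.3642 W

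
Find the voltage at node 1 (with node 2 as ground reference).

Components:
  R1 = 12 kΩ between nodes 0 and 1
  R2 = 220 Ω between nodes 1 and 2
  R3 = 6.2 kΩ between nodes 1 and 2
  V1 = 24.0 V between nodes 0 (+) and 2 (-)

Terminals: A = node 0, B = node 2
Nodal analysis, taking node 2 as the 0 V reference.
Source V1 fixes V_0 = 24 V.
KCL at each unknown node (sum of currents leaving = 0; resistances in Ω):
  Node 1: (V_1 - 24)/12000 + (V_1 - 0)/220 + (V_1 - 0)/6200 = 0
Collecting terms: 0.00479 × V_1 = 0.002  =>  V_1 = 0.4175 V
The requested potential is V_1 = 0.4175 V.

Final answer: V_1 = 0.4175 V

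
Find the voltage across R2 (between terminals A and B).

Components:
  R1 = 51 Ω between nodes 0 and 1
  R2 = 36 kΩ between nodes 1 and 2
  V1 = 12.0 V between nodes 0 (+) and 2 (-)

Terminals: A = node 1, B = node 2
R1 and R2 are in series across V1 (node 0 → node 1 → node 2), and the output A–B is taken across R2, so this is a voltage divider.
Series current: I = V1/(R1 + R2) = 12/(51 + 36000) = 12/36050 = 0.0003329 A
V_R2 = I × R2 = V1 × R2/(R1 + R2) = 12 × 36000/36050 = 11.98 V

Final answer: 11.98 V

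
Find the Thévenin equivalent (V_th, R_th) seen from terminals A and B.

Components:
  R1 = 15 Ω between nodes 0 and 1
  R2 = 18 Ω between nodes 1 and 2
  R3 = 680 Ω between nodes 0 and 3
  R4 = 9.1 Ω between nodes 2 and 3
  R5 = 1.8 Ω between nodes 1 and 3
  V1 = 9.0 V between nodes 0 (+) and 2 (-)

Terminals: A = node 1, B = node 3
Step 1 — V_th is the open-circuit voltage V_A - V_B (nothing connected across the terminals).
Nodal analysis, taking node 2 as the 0 V reference.
Source V1 fixes V_0 = 9 V.
KCL at each unknown node (sum of currents leaving = 0; resistances in Ω):
  Node 1: (V_1 - 9)/15 + (V_1 - 0)/18 + (V_1 - V_3)/1.8 = 0
  Node 3: (V_3 - 9)/680 + (V_3 - 0)/9.1 + (V_3 - V_1)/1.8 = 0
Collecting terms (coefficients in siemens):
  0.6778·V_1 - 0.5556·V_3 = 0.6
  0.6669·V_3 - 0.5556·V_1 = 0.01324
Determinant D = (0.6778)(0.6669) - (-0.5556)(-0.5556) = 0.1434
V_1 = [(0.6)(0.6669) - (-0.5556)(0.01324)]/D = 2.842 V
V_3 = [(0.6778)(0.01324) - (0.6)(-0.5556)]/D = 2.387 V
V_th = V_1 - V_3 = 2.842 - 2.387 = 0.4547 V
Step 2 — R_th: zero the source — replace V1 by a short circuit (node 2 merges into node 0) — and find the resistance seen between A (node 1) and B (node 3).
Reduce the network between node 1 (A) and node 3 (B) by series/parallel combination:
  Rp1 = R1 ‖ R2 (parallel, both between nodes 0 and 1) = 1/(1/15 + 1/18) = 8.182 Ω
  Rp2 = R3 ‖ R4 (parallel, both between nodes 0 and 3) = 1/(1/680 + 1/9.1) = 8.98 Ω
  Rs1 = Rp1 + Rp2 (series, joined only at node 0) = 8.182 + 8.98 = 17.16 Ω
  Rp3 = R5 ‖ Rs1 (parallel, both between nodes 1 and 3) = 1/(1/1.8 + 1/17.16) = 1.629 Ω
R_th = 1.629 Ω

Final answer: V_th = 0.4547 V, R_th = 1.629 Ω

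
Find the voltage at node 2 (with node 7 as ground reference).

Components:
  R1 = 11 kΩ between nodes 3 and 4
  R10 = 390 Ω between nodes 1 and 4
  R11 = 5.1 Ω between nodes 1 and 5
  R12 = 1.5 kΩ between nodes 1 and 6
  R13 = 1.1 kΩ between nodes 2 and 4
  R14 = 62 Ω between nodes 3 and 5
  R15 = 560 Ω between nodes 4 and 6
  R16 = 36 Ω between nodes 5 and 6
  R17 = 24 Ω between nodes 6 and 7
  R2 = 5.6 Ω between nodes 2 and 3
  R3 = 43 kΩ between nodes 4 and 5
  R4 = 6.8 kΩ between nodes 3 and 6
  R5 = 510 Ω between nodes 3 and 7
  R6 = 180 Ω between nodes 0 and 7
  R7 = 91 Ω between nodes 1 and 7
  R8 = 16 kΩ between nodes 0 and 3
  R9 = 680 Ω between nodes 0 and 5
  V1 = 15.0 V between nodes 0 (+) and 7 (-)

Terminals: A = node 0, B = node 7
Nodal analysis, taking node 7 as the 0 V reference.
Source V1 fixes V_0 = 15 V.
KCL at each unknown node (sum of currents leaving = 0; resistances in Ω):
  Node 1: (V_1 - 0)/91 + (V_1 - V_4)/390 + (V_1 - V_5)/5.1 + (V_1 - V_6)/1500 = 0
  Node 2: (V_2 - V_3)/5.6 + (V_2 - V_4)/1100 = 0
  Node 3: (V_3 - V_4)/11000 + (V_3 - V_2)/5.6 + (V_3 - V_6)/6800 + (V_3 - 0)/510 + (V_3 - 15)/16000 + (V_3 - V_5)/62 = 0
  Node 4: (V_4 - V_3)/11000 + (V_4 - V_5)/43000 + (V_4 - V_1)/390 + (V_4 - V_2)/1100 + (V_4 - V_6)/560 = 0
  Node 5: (V_5 - V_4)/43000 + (V_5 - 15)/680 + (V_5 - V_1)/5.1 + (V_5 - V_3)/62 + (V_5 - V_6)/36 = 0
  Node 6: (V_6 - V_3)/6800 + (V_6 - V_1)/1500 + (V_6 - V_4)/560 + (V_6 - V_5)/36 + (V_6 - 0)/24 = 0
Collecting terms (coefficients in siemens):
  0.2103·V_1 - 0.002564·V_4 - 0.1961·V_5 - 0.0006667·V_6 = 0
  0.1795·V_2 - 0.1786·V_3 - 0.0009091·V_4 = 0
  0.197·V_3 - 0.1786·V_2 - 0.00009091·V_4 - 0.01613·V_5 - 0.0001471·V_6 = 0.0009375
  0.005373·V_4 - 0.002564·V_1 - 0.0009091·V_2 - 0.00009091·V_3 - 0.00002326·V_5 - 0.001786·V_6 = 0
  0.2415·V_5 - 0.1961·V_1 - 0.01613·V_3 - 0.00002326·V_4 - 0.02778·V_6 = 0.02206
  0.07204·V_6 - 0.0006667·V_1 - 0.0001471·V_3 - 0.001786·V_4 - 0.02778·V_5 = 0
Solving these 6 simultaneous equations (Gaussian elimination) gives:
  V_1 = 0.6985 V, V_2 = 0.6988 V, V_3 = 0.6994 V, V_4 = 0.5688 V
  V_5 = 0.7407 V, V_6 = 0.3076 V
The requested potential is V_2 = 0.6988 V.

Final answer: V_2 = 0.6988 V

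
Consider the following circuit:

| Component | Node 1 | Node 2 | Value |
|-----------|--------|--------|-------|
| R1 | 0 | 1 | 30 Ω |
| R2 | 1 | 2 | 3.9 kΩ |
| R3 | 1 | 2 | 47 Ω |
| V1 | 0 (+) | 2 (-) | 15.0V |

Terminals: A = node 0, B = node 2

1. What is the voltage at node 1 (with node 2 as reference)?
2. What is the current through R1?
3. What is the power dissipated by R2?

Nodal analysis, taking node 2 as the 0 V reference.
Source V1 fixes V_0 = 15 V.
KCL at each unknown node (sum of currents leaving = 0; resistances in Ω):
  Node 1: (V_1 - 15)/30 + (V_1 - 0)/3900 + (V_1 - 0)/47 = 0
Collecting terms: 0.05487 × V_1 = 0.5  =>  V_1 = 9.113 V
Part 1:
  Read off the nodal solution: V_1 = 9.113 V
Part 2:
  I_R1 = (V_0 - V_1)/R1 = (15 - 9.113)/30 = 0.1962 A
  Magnitude: I_R1 = 0.1962 A
Part 3:
  I_R2 = (V_1 - V_2)/R2 = (9.113 - 0)/3900 = 0.002337 A
  P_R2 = I_R2² × R2 = (0.002337)² × 3900 = 0.02129 W

Final answers:
1. V_1 = 9.113 V
2. I_R1 = 0.1962 A
3. P_R2 = 0.02129 W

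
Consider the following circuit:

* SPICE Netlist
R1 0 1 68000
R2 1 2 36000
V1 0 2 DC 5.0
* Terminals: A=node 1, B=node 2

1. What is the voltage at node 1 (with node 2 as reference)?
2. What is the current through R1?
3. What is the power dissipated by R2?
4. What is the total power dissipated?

Nodal analysis, taking node 2 as the 0 V reference.
Source V1 fixes V_0 = 5 V.
KCL at each unknown node (sum of currents leaving = 0; resistances in Ω):
  Node 1: (V_1 - 5)/68000 + (V_1 - 0)/36000 = 0
Collecting terms: 0.00004248 × V_1 = 0.00007353  =>  V_1 = 1.731 V
Part 1:
  Read off the nodal solution: V_1 = 1.731 V
Part 2:
  I_R1 = (V_0 - V_1)/R1 = (5 - 1.731)/68000 = 0.00004808 A
  Magnitude: I_R1 = 0.00004808 A
Part 3:
  I_R2 = (V_1 - V_2)/R2 = (1.731 - 0)/36000 = 0.00004808 A
  P_R2 = I_R2² × R2 = (0.00004808)² × 36000 = 0.00008321 W
Part 4:
  Power in each resistor, P = (ΔV)²/R:
    P_R1 = (5 - 1.731)²/68000 = 0.0001572 W
    P_R2 = (1.731 - 0)²/36000 = 0.00008321 W
  P_total = P_R1 + P_R2 = 0.0002404 W

Final answers:
1. V_1 = 1.731 V
2. I_R1 = 4.808e-05 A
3. P_R2 = 8.321e-05 W
4. P_total = 0.0002404 W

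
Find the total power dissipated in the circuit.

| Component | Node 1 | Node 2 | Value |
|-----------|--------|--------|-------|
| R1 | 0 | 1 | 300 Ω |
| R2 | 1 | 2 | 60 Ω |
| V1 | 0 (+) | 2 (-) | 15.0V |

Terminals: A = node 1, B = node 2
Nodal analysis, taking node 2 as the 0 V reference.
Source V1 fixes V_0 = 15 V.
KCL at each unknown node (sum of currents leaving = 0; resistances in Ω):
  Node 1: (V_1 - 15)/300 + (V_1 - 0)/60 = 0
Collecting terms: 0.02 × V_1 = 0.05  =>  V_1 = 2.5 V
Power in each resistor, P = (ΔV)²/R:
  P_R1 = (15 - 2.5)²/300 = 0.5208 W
  P_R2 = (2.5 - 0)²/60 = 0.1042 W
P_total = P_R1 + P_R2 = 0.625 W

Final answer: 0.625 W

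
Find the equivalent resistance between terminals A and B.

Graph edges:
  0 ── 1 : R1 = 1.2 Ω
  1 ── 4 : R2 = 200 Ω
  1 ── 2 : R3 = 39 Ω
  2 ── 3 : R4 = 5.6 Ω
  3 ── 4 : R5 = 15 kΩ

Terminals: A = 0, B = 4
Reduce the network between node 0 (A) and node 4 (B) by series/parallel combination:
  Rs1 = R3 + R4 (series, joined only at node 2) = 39 + 5.6 = 44.6 Ω
  Rs2 = R5 + Rs1 (series, joined only at node 3) = 15000 + 44.6 = 15040 Ω
  Rp1 = R2 ‖ Rs2 (parallel, both between nodes 1 and 4) = 1/(1/200 + 1/15040) = 197.4 Ω
  Rs3 = R1 + Rp1 (series, joined only at node 1) = 1.2 + 197.4 = 198.6 Ω
R_eq = 198.6 Ω

Final answer: 198.6 Ω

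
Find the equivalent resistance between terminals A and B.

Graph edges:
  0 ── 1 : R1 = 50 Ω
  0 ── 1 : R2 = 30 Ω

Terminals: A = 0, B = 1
Reduce the network between node 0 (A) and node 1 (B) by series/parallel combination:
  Rp1 = R1 ‖ R2 (parallel, both between nodes 0 and 1) = 1/(1/50 + 1/30) = 18.75 Ω
R_eq = 18.75 Ω

Final answer: 18.75 Ω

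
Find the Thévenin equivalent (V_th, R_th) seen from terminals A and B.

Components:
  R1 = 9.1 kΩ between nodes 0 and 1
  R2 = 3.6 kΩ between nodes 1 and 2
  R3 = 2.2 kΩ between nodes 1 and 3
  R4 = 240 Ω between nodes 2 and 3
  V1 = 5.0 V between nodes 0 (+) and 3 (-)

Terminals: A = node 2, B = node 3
Step 1 — V_th is the open-circuit voltage V_A - V_B (nothing connected across the terminals).
Nodal analysis, taking node 3 as the 0 V reference.
Source V1 fixes V_0 = 5 V.
KCL at each unknown node (sum of currents leaving = 0; resistances in Ω):
  Node 1: (V_1 - 5)/9100 + (V_1 - V_2)/3600 + (V_1 - 0)/2200 = 0
  Node 2: (V_2 - V_1)/3600 + (V_2 - 0)/240 = 0
Collecting terms (coefficients in siemens):
  0.0008422·V_1 - 0.0002778·V_2 = 0.0005495
  0.004444·V_2 - 0.0002778·V_1 = 0
Determinant D = (0.0008422)(0.004444) - (-0.0002778)(-0.0002778) = 0.000003666
V_1 = [(0.0005495)(0.004444) - (-0.0002778)(0)]/D = 0.6661 V
V_2 = [(0.0008422)(0) - (0.0005495)(-0.0002778)]/D = 0.04163 V
V_th = V_2 - V_3 = 0.04163 - 0 = 0.04163 V
Step 2 — R_th: zero the source — replace V1 by a short circuit (node 3 merges into node 0) — and find the resistance seen between A (node 2) and B (node 0).
Reduce the network between node 2 (A) and node 0 (B) by series/parallel combination:
  Rp1 = R1 ‖ R3 (parallel, both between nodes 0 and 1) = 1/(1/9100 + 1/2200) = 1772 Ω
  Rs1 = R2 + Rp1 (series, joined only at node 1) = 3600 + 1772 = 5372 Ω
  Rp2 = R4 ‖ Rs1 (parallel, both between nodes 0 and 2) = 1/(1/240 + 1/5372) = 229.7 Ω
R_th = 229.7 Ω

Final answer: V_th = 0.04163 V, R_th = 229.7 Ω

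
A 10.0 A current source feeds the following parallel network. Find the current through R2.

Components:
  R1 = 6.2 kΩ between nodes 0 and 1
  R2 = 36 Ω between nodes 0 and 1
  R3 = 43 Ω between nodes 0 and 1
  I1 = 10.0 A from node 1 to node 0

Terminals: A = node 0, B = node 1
All resistors sit directly between nodes 0 and 1, so they are in parallel and share one voltage V; the full source current 10 A splits among them.
1/R_par = 1/6200 + 1/36 + 1/43 = 0.05119 S  =>  R_par = 19.53 Ω
V = I × R_par = 10 × 19.53 = 195.3 V
I_R2 = V/R2 = 195.3/36 = 5.426 A

Final answer: 5.426 A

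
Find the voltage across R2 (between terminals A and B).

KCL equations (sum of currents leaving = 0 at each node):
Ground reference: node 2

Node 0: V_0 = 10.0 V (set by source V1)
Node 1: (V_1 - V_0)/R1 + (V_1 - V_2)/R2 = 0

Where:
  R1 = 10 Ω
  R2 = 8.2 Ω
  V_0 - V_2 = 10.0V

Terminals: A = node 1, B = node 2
R1 and R2 are in series across V1 (node 0 → node 1 → node 2), and the output A–B is taken across R2, so this is a voltage divider.
Series current: I = V1/(R1 + R2) = 10/(10 + 8.2) = 10/18.2 = 0.5495 A
V_R2 = I × R2 = V1 × R2/(R1 + R2) = 10 × 8.2/18.2 = 4.505 V

Final answer: 4.505 V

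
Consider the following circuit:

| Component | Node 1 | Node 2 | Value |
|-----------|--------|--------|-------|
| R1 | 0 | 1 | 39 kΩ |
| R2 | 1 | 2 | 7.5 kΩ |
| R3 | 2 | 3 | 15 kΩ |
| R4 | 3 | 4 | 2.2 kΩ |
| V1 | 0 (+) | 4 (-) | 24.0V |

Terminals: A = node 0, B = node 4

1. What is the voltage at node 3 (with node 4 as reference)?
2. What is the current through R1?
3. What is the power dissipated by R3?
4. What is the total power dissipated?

Nodal analysis, taking node 4 as the 0 V reference.
Source V1 fixes V_0 = 24 V.
KCL at each unknown node (sum of currents leaving = 0; resistances in Ω):
  Node 1: (V_1 - 24)/39000 + (V_1 - V_2)/7500 = 0
  Node 2: (V_2 - V_1)/7500 + (V_2 - V_3)/15000 = 0
  Node 3: (V_3 - V_2)/15000 + (V_3 - 0)/2200 = 0
Collecting terms (coefficients in siemens):
  0.000159·V_1 - 0.0001333·V_2 = 0.0006154
  0.0002·V_2 - 0.0001333·V_1 - 0.00006667·V_3 = 0
  0.0005212·V_3 - 0.00006667·V_2 = 0
Solving these 3 simultaneous equations (Gaussian elimination) gives:
  V_1 = 9.306 V, V_2 = 6.48 V, V_3 = 0.8289 V
Part 1:
  Read off the nodal solution: V_3 = 0.8289 V
Part 2:
  I_R1 = (V_0 - V_1)/R1 = (24 - 9.306)/39000 = 0.0003768 A
  Magnitude: I_R1 = 0.0003768 A
Part 3:
  I_R3 = (V_2 - V_3)/R3 = (6.48 - 0.8289)/15000 = 0.0003768 A
  P_R3 = I_R3² × R3 = (0.0003768)² × 15000 = 0.002129 W
Part 4:
  Power in each resistor, P = (ΔV)²/R:
    P_R1 = (24 - 9.306)²/39000 = 0.005536 W
    P_R2 = (9.306 - 6.48)²/7500 = 0.001065 W
    P_R3 = (6.48 - 0.8289)²/15000 = 0.002129 W
    P_R4 = (0.8289 - 0)²/2200 = 0.0003123 W
  P_total = P_R1 + P_R2 + P_R3 + P_R4 = 0.009042 W

Final answers:
1. V_3 = 0.8289 V
2. I_R1 = 0.0003768 A
3. P_R3 = 0.002129 W
4. P_total = 0.009042 W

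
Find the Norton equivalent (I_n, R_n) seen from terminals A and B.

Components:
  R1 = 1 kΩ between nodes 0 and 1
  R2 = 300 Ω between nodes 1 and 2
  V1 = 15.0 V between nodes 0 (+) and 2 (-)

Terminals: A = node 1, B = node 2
Find the Thévenin equivalent first; then I_n = V_th/R_th and R_n = R_th.
Step 1 — V_th is the open-circuit voltage V_A - V_B (nothing connected across the terminals).
Nodal analysis, taking node 2 as the 0 V reference.
Source V1 fixes V_0 = 15 V.
KCL at each unknown node (sum of currents leaving = 0; resistances in Ω):
  Node 1: (V_1 - 15)/1000 + (V_1 - 0)/300 = 0
Collecting terms: 0.004333 × V_1 = 0.015  =>  V_1 = 3.462 V
V_th = V_1 - V_2 = 3.462 - 0 = 3.462 V
Step 2 — R_th: zero the source — replace V1 by a short circuit (node 2 merges into node 0) — and find the resistance seen between A (node 1) and B (node 0).
Reduce the network between node 1 (A) and node 0 (B) by series/parallel combination:
  Rp1 = R1 ‖ R2 (parallel, both between nodes 0 and 1) = 1/(1/1000 + 1/300) = 230.8 Ω
R_th = 230.8 Ω
I_n = V_th/R_th = 3.462/230.8 = 0.015 A, and R_n = R_th = 230.8 Ω

Final answer: I_n = 0.015 A, R_n = 230.8 Ω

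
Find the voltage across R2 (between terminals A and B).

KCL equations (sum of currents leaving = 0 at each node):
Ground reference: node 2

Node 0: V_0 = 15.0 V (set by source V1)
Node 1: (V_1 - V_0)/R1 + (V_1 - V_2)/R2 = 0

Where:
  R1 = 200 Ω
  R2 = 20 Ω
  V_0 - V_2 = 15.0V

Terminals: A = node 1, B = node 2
R1 and R2 are in series across V1 (node 0 → node 1 → node 2), and the output A–B is taken across R2, so this is a voltage divider.
Series current: I = V1/(R1 + R2) = 15/(200 + 20) = 15/220 = 0.06818 A
V_R2 = I × R2 = V1 × R2/(R1 + R2) = 15 × 20/220 = 1.364 V

Final answer: 1.364 V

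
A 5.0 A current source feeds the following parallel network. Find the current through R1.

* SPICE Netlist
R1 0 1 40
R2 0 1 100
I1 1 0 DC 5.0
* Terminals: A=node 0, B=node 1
All resistors sit directly between nodes 0 and 1, so they are in parallel and share one voltage V; the full source current 5 A splits among them.
1/R_par = 1/40 + 1/100 = 0.035 S  =>  R_par = 28.57 Ω
V = I × R_par = 5 × 28.57 = 142.9 V
I_R1 = V/R1 = 142.9/40 = 3.571 A

Final answer: 3.571 A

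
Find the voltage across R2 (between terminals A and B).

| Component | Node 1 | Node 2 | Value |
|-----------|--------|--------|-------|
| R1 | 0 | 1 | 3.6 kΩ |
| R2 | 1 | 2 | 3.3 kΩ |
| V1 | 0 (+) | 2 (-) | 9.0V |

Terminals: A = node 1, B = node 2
R1 and R2 are in series across V1 (node 0 → node 1 → node 2), and the output A–B is taken across R2, so this is a voltage divider.
Series current: I = V1/(R1 + R2) = 9/(3600 + 3300) = 9/6900 = 0.001304 A
V_R2 = I × R2 = V1 × R2/(R1 + R2) = 9 × 3300/6900 = 4.304 V

Final answer: 4.304 V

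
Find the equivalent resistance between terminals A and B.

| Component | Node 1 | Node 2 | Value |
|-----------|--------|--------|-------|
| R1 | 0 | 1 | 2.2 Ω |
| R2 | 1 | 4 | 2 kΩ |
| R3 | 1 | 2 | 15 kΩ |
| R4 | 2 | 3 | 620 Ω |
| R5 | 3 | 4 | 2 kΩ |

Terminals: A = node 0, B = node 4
Reduce the network between node 0 (A) and node 4 (B) by series/parallel combination:
  Rs1 = R3 + R4 (series, joined only at node 2) = 15000 + 620 = 15620 Ω
  Rs2 = R5 + Rs1 (series, joined only at node 3) = 2000 + 15620 = 17620 Ω
  Rp1 = R2 ‖ Rs2 (parallel, both between nodes 1 and 4) = 1/(1/2000 + 1/17620) = 1796 Ω
  Rs3 = R1 + Rp1 (series, joined only at node 1) = 2.2 + 1796 = 1798 Ω
R_eq = 1.798 kΩ

Final answer: 1.798 kΩ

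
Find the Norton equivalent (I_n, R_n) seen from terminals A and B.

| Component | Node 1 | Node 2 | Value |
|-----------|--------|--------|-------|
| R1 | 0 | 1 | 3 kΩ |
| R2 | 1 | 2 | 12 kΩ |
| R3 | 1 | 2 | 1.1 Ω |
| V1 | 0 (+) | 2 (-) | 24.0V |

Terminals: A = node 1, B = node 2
Find the Thévenin equivalent first; then I_n = V_th/R_th and R_n = R_th.
Step 1 — V_th is the open-circuit voltage V_A - V_B (nothing connected across the terminals).
Nodal analysis, taking node 2 as the 0 V reference.
Source V1 fixes V_0 = 24 V.
KCL at each unknown node (sum of currents leaving = 0; resistances in Ω):
  Node 1: (V_1 - 24)/3000 + (V_1 - 0)/12000 + (V_1 - 0)/1.1 = 0
Collecting terms: 0.9095 × V_1 = 0.008  =>  V_1 = 0.008796 V
V_th = V_1 - V_2 = 0.008796 - 0 = 0.008796 V
Step 2 — R_th: zero the source — replace V1 by a short circuit (node 2 merges into node 0) — and find the resistance seen between A (node 1) and B (node 0).
Reduce the network between node 1 (A) and node 0 (B) by series/parallel combination:
  Rp1 = R1 ‖ R2 ‖ R3 (parallel, all between nodes 0 and 1) = 1/(1/3000 + 1/12000 + 1/1.1) = 1.099 Ω
R_th = 1.099 Ω
I_n = V_th/R_th = 0.008796/1.099 = 0.008 A, and R_n = R_th = 1.099 Ω

Final answer: I_n = 0.008 A, R_n = 1.099 Ω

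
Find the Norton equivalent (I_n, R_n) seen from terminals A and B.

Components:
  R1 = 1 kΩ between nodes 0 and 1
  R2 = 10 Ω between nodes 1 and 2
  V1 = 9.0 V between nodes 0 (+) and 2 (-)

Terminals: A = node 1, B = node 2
Find the Thévenin equivalent first; then I_n = V_th/R_th and R_n = R_th.
Step 1 — V_th is the open-circuit voltage V_A - V_B (nothing connected across the terminals).
Nodal analysis, taking node 2 as the 0 V reference.
Source V1 fixes V_0 = 9 V.
KCL at each unknown node (sum of currents leaving = 0; resistances in Ω):
  Node 1: (V_1 - 9)/1000 + (V_1 - 0)/10 = 0
Collecting terms: 0.101 × V_1 = 0.009  =>  V_1 = 0.08911 V
V_th = V_1 - V_2 = 0.08911 - 0 = 0.08911 V
Step 2 — R_th: zero the source — replace V1 by a short circuit (node 2 merges into node 0) — and find the resistance seen between A (node 1) and B (node 0).
Reduce the network between node 1 (A) and node 0 (B) by series/parallel combination:
  Rp1 = R1 ‖ R2 (parallel, both between nodes 0 and 1) = 1/(1/1000 + 1/10) = 9.901 Ω
R_th = 9.901 Ω
I_n = V_th/R_th = 0.08911/9.901 = 0.009 A, and R_n = R_th = 9.901 Ω

Final answer: I_n = 0.009 A, R_n = 9.901 Ω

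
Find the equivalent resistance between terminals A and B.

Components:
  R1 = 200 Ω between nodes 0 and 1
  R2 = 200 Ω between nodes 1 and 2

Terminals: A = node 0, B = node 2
Reduce the network between node 0 (A) and node 2 (B) by series/parallel combination:
  Rs1 = R1 + R2 (series, joined only at node 1) = 200 + 200 = 400 Ω
R_eq = 400 Ω

Final answer: 400 Ω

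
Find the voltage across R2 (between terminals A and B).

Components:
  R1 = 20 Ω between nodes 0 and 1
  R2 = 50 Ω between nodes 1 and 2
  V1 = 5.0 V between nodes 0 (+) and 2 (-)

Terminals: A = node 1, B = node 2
R1 and R2 are in series across V1 (node 0 → node 1 → node 2), and the output A–B is taken across R2, so this is a voltage divider.
Series current: I = V1/(R1 + R2) = 5/(20 + 50) = 5/70 = 0.07143 A
V_R2 = I × R2 = V1 × R2/(R1 + R2) = 5 × 50/70 = 3.571 V

Final answer: 3.571 V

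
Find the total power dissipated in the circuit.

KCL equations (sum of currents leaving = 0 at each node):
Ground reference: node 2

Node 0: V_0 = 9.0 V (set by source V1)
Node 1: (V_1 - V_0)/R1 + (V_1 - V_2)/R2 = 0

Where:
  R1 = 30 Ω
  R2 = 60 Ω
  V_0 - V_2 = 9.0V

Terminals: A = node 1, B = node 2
Nodal analysis, taking node 2 as the 0 V reference.
Source V1 fixes V_0 = 9 V.
KCL at each unknown node (sum of currents leaving = 0; resistances in Ω):
  Node 1: (V_1 - 9)/30 + (V_1 - 0)/60 = 0
Collecting terms: 0.05 × V_1 = 0.3  =>  V_1 = 6 V
Power in each resistor, P = (ΔV)²/R:
  P_R1 = (9 - 6)²/30 = 0.3 W
  P_R2 = (6 - 0)²/60 = 0.6 W
P_total = P_R1 + P_R2 = 0.9 W

Final answer: 0.9 W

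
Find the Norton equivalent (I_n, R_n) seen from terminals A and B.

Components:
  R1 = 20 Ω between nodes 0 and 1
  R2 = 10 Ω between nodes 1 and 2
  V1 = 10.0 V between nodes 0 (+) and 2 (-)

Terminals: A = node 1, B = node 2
Find the Thévenin equivalent first; then I_n = V_th/R_th and R_n = R_th.
Step 1 — V_th is the open-circuit voltage V_A - V_B (nothing connected across the terminals).
Nodal analysis, taking node 2 as the 0 V reference.
Source V1 fixes V_0 = 10 V.
KCL at each unknown node (sum of currents leaving = 0; resistances in Ω):
  Node 1: (V_1 - 10)/20 + (V_1 - 0)/10 = 0
Collecting terms: 0.15 × V_1 = 0.5  =>  V_1 = 3.333 V
V_th = V_1 - V_2 = 3.333 - 0 = 3.333 V
Step 2 — R_th: zero the source — replace V1 by a short circuit (node 2 merges into node 0) — and find the resistance seen between A (node 1) and B (node 0).
Reduce the network between node 1 (A) and node 0 (B) by series/parallel combination:
  Rp1 = R1 ‖ R2 (parallel, both between nodes 0 and 1) = 1/(1/20 + 1/10) = 6.667 Ω
R_th = 6.667 Ω
I_n = V_th/R_th = 3.333/6.667 = 0.5 A, and R_n = R_th = 6.667 Ω

Final answer: I_n = 0.5 A, R_n = 6.667 Ω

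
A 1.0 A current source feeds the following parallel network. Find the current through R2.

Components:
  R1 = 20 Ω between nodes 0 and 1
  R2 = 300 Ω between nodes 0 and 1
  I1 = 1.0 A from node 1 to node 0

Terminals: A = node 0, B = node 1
All resistors sit directly between nodes 0 and 1, so they are in parallel and share one voltage V; the full source current 1 A splits among them.
1/R_par = 1/20 + 1/300 = 0.05333 S  =>  R_par = 18.75 Ω
V = I × R_par = 1 × 18.75 = 18.75 V
I_R2 = V/R2 = 18.75/300 = 0.0625 A

Final answer: 0.0625 A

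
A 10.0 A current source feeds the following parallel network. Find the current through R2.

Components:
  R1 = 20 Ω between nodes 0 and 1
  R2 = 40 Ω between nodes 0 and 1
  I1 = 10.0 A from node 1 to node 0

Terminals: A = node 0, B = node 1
All resistors sit directly between nodes 0 and 1, so they are in parallel and share one voltage V; the full source current 10 A splits among them.
1/R_par = 1/20 + 1/40 = 0.075 S  =>  R_par = 13.33 Ω
V = I × R_par = 10 × 13.33 = 133.3 V
I_R2 = V/R2 = 133.3/40 = 3.333 A

Final answer: 3.333 A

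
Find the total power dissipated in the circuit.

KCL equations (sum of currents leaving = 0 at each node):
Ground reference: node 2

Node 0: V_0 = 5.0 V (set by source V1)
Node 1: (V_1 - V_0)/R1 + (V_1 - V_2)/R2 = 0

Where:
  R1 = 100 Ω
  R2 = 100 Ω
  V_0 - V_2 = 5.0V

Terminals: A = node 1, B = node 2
Nodal analysis, taking node 2 as the 0 V reference.
Source V1 fixes V_0 = 5 V.
KCL at each unknown node (sum of currents leaving = 0; resistances in Ω):
  Node 1: (V_1 - 5)/100 + (V_1 - 0)/100 = 0
Collecting terms: 0.02 × V_1 = 0.05  =>  V_1 = 2.5 V
Power in each resistor, P = (ΔV)²/R:
  P_R1 = (5 - 2.5)²/100 = 0.0625 W
  P_R2 = (2.5 - 0)²/100 = 0.0625 W
P_total = P_R1 + P_R2 = 0.125 W

Final answer: 0.125 W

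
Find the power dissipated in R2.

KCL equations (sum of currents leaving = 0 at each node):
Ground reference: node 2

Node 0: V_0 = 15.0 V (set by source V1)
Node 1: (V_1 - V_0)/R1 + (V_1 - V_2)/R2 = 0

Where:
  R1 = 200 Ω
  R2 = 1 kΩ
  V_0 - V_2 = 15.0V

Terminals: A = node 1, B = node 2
Nodal analysis, taking node 2 as the 0 V reference.
Source V1 fixes V_0 = 15 V.
KCL at each unknown node (sum of currents leaving = 0; resistances in Ω):
  Node 1: (V_1 - 15)/200 + (V_1 - 0)/1000 = 0
Collecting terms: 0.006 × V_1 = 0.075  =>  V_1 = 12.5 V
I_R2 = (V_1 - V_2)/R2 = (12.5 - 0)/1000 = 0.0125 A
P_R2 = I_R2² × R2 = (0.0125)² × 1000 = 0.1562 W

Final answer: 0.1562 W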